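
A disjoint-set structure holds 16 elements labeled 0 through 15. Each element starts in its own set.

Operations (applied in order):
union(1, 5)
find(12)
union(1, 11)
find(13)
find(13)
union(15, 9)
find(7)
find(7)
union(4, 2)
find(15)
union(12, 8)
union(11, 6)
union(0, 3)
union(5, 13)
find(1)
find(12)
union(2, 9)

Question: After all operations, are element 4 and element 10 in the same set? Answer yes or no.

Answer: no

Derivation:
Step 1: union(1, 5) -> merged; set of 1 now {1, 5}
Step 2: find(12) -> no change; set of 12 is {12}
Step 3: union(1, 11) -> merged; set of 1 now {1, 5, 11}
Step 4: find(13) -> no change; set of 13 is {13}
Step 5: find(13) -> no change; set of 13 is {13}
Step 6: union(15, 9) -> merged; set of 15 now {9, 15}
Step 7: find(7) -> no change; set of 7 is {7}
Step 8: find(7) -> no change; set of 7 is {7}
Step 9: union(4, 2) -> merged; set of 4 now {2, 4}
Step 10: find(15) -> no change; set of 15 is {9, 15}
Step 11: union(12, 8) -> merged; set of 12 now {8, 12}
Step 12: union(11, 6) -> merged; set of 11 now {1, 5, 6, 11}
Step 13: union(0, 3) -> merged; set of 0 now {0, 3}
Step 14: union(5, 13) -> merged; set of 5 now {1, 5, 6, 11, 13}
Step 15: find(1) -> no change; set of 1 is {1, 5, 6, 11, 13}
Step 16: find(12) -> no change; set of 12 is {8, 12}
Step 17: union(2, 9) -> merged; set of 2 now {2, 4, 9, 15}
Set of 4: {2, 4, 9, 15}; 10 is not a member.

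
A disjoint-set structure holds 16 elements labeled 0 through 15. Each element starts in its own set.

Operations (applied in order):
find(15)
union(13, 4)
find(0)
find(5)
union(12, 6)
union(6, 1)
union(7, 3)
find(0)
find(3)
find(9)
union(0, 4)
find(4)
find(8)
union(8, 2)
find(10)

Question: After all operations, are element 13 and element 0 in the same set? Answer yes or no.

Answer: yes

Derivation:
Step 1: find(15) -> no change; set of 15 is {15}
Step 2: union(13, 4) -> merged; set of 13 now {4, 13}
Step 3: find(0) -> no change; set of 0 is {0}
Step 4: find(5) -> no change; set of 5 is {5}
Step 5: union(12, 6) -> merged; set of 12 now {6, 12}
Step 6: union(6, 1) -> merged; set of 6 now {1, 6, 12}
Step 7: union(7, 3) -> merged; set of 7 now {3, 7}
Step 8: find(0) -> no change; set of 0 is {0}
Step 9: find(3) -> no change; set of 3 is {3, 7}
Step 10: find(9) -> no change; set of 9 is {9}
Step 11: union(0, 4) -> merged; set of 0 now {0, 4, 13}
Step 12: find(4) -> no change; set of 4 is {0, 4, 13}
Step 13: find(8) -> no change; set of 8 is {8}
Step 14: union(8, 2) -> merged; set of 8 now {2, 8}
Step 15: find(10) -> no change; set of 10 is {10}
Set of 13: {0, 4, 13}; 0 is a member.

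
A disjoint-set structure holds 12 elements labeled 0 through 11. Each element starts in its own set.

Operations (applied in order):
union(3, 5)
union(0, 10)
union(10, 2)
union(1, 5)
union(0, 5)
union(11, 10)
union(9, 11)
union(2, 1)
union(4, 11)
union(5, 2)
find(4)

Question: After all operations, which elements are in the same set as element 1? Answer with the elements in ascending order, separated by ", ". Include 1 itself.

Answer: 0, 1, 2, 3, 4, 5, 9, 10, 11

Derivation:
Step 1: union(3, 5) -> merged; set of 3 now {3, 5}
Step 2: union(0, 10) -> merged; set of 0 now {0, 10}
Step 3: union(10, 2) -> merged; set of 10 now {0, 2, 10}
Step 4: union(1, 5) -> merged; set of 1 now {1, 3, 5}
Step 5: union(0, 5) -> merged; set of 0 now {0, 1, 2, 3, 5, 10}
Step 6: union(11, 10) -> merged; set of 11 now {0, 1, 2, 3, 5, 10, 11}
Step 7: union(9, 11) -> merged; set of 9 now {0, 1, 2, 3, 5, 9, 10, 11}
Step 8: union(2, 1) -> already same set; set of 2 now {0, 1, 2, 3, 5, 9, 10, 11}
Step 9: union(4, 11) -> merged; set of 4 now {0, 1, 2, 3, 4, 5, 9, 10, 11}
Step 10: union(5, 2) -> already same set; set of 5 now {0, 1, 2, 3, 4, 5, 9, 10, 11}
Step 11: find(4) -> no change; set of 4 is {0, 1, 2, 3, 4, 5, 9, 10, 11}
Component of 1: {0, 1, 2, 3, 4, 5, 9, 10, 11}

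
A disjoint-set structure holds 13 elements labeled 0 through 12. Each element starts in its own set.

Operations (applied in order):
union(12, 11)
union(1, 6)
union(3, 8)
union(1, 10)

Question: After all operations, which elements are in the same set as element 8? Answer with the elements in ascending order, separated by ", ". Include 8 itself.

Step 1: union(12, 11) -> merged; set of 12 now {11, 12}
Step 2: union(1, 6) -> merged; set of 1 now {1, 6}
Step 3: union(3, 8) -> merged; set of 3 now {3, 8}
Step 4: union(1, 10) -> merged; set of 1 now {1, 6, 10}
Component of 8: {3, 8}

Answer: 3, 8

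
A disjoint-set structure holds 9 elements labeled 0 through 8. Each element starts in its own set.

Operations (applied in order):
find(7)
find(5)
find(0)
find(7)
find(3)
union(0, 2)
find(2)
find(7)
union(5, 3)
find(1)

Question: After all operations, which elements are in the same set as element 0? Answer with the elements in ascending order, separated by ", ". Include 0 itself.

Answer: 0, 2

Derivation:
Step 1: find(7) -> no change; set of 7 is {7}
Step 2: find(5) -> no change; set of 5 is {5}
Step 3: find(0) -> no change; set of 0 is {0}
Step 4: find(7) -> no change; set of 7 is {7}
Step 5: find(3) -> no change; set of 3 is {3}
Step 6: union(0, 2) -> merged; set of 0 now {0, 2}
Step 7: find(2) -> no change; set of 2 is {0, 2}
Step 8: find(7) -> no change; set of 7 is {7}
Step 9: union(5, 3) -> merged; set of 5 now {3, 5}
Step 10: find(1) -> no change; set of 1 is {1}
Component of 0: {0, 2}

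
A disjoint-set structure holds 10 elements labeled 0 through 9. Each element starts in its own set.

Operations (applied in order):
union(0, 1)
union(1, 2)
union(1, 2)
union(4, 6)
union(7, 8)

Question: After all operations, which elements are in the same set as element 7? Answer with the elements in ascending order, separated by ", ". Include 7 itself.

Answer: 7, 8

Derivation:
Step 1: union(0, 1) -> merged; set of 0 now {0, 1}
Step 2: union(1, 2) -> merged; set of 1 now {0, 1, 2}
Step 3: union(1, 2) -> already same set; set of 1 now {0, 1, 2}
Step 4: union(4, 6) -> merged; set of 4 now {4, 6}
Step 5: union(7, 8) -> merged; set of 7 now {7, 8}
Component of 7: {7, 8}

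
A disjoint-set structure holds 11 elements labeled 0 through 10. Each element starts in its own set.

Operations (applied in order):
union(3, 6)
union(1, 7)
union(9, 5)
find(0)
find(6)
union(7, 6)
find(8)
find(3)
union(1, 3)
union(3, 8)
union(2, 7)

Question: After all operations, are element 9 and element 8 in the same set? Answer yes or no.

Step 1: union(3, 6) -> merged; set of 3 now {3, 6}
Step 2: union(1, 7) -> merged; set of 1 now {1, 7}
Step 3: union(9, 5) -> merged; set of 9 now {5, 9}
Step 4: find(0) -> no change; set of 0 is {0}
Step 5: find(6) -> no change; set of 6 is {3, 6}
Step 6: union(7, 6) -> merged; set of 7 now {1, 3, 6, 7}
Step 7: find(8) -> no change; set of 8 is {8}
Step 8: find(3) -> no change; set of 3 is {1, 3, 6, 7}
Step 9: union(1, 3) -> already same set; set of 1 now {1, 3, 6, 7}
Step 10: union(3, 8) -> merged; set of 3 now {1, 3, 6, 7, 8}
Step 11: union(2, 7) -> merged; set of 2 now {1, 2, 3, 6, 7, 8}
Set of 9: {5, 9}; 8 is not a member.

Answer: no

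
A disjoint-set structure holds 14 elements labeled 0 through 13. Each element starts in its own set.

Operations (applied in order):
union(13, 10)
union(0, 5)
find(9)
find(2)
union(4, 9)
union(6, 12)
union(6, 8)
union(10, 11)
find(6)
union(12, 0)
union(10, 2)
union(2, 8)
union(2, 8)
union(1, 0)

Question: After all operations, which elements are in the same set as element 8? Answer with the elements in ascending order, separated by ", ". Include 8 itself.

Answer: 0, 1, 2, 5, 6, 8, 10, 11, 12, 13

Derivation:
Step 1: union(13, 10) -> merged; set of 13 now {10, 13}
Step 2: union(0, 5) -> merged; set of 0 now {0, 5}
Step 3: find(9) -> no change; set of 9 is {9}
Step 4: find(2) -> no change; set of 2 is {2}
Step 5: union(4, 9) -> merged; set of 4 now {4, 9}
Step 6: union(6, 12) -> merged; set of 6 now {6, 12}
Step 7: union(6, 8) -> merged; set of 6 now {6, 8, 12}
Step 8: union(10, 11) -> merged; set of 10 now {10, 11, 13}
Step 9: find(6) -> no change; set of 6 is {6, 8, 12}
Step 10: union(12, 0) -> merged; set of 12 now {0, 5, 6, 8, 12}
Step 11: union(10, 2) -> merged; set of 10 now {2, 10, 11, 13}
Step 12: union(2, 8) -> merged; set of 2 now {0, 2, 5, 6, 8, 10, 11, 12, 13}
Step 13: union(2, 8) -> already same set; set of 2 now {0, 2, 5, 6, 8, 10, 11, 12, 13}
Step 14: union(1, 0) -> merged; set of 1 now {0, 1, 2, 5, 6, 8, 10, 11, 12, 13}
Component of 8: {0, 1, 2, 5, 6, 8, 10, 11, 12, 13}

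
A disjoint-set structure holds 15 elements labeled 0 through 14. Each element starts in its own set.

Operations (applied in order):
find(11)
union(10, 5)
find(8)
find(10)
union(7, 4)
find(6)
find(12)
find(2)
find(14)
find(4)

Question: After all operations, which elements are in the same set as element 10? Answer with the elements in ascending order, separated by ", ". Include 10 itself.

Step 1: find(11) -> no change; set of 11 is {11}
Step 2: union(10, 5) -> merged; set of 10 now {5, 10}
Step 3: find(8) -> no change; set of 8 is {8}
Step 4: find(10) -> no change; set of 10 is {5, 10}
Step 5: union(7, 4) -> merged; set of 7 now {4, 7}
Step 6: find(6) -> no change; set of 6 is {6}
Step 7: find(12) -> no change; set of 12 is {12}
Step 8: find(2) -> no change; set of 2 is {2}
Step 9: find(14) -> no change; set of 14 is {14}
Step 10: find(4) -> no change; set of 4 is {4, 7}
Component of 10: {5, 10}

Answer: 5, 10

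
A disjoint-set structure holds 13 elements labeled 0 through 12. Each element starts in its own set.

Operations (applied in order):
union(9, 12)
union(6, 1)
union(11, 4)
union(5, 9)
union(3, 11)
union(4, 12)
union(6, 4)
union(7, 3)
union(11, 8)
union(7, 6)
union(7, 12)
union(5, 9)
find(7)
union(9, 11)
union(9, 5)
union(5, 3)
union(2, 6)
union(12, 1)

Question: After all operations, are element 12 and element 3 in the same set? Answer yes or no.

Answer: yes

Derivation:
Step 1: union(9, 12) -> merged; set of 9 now {9, 12}
Step 2: union(6, 1) -> merged; set of 6 now {1, 6}
Step 3: union(11, 4) -> merged; set of 11 now {4, 11}
Step 4: union(5, 9) -> merged; set of 5 now {5, 9, 12}
Step 5: union(3, 11) -> merged; set of 3 now {3, 4, 11}
Step 6: union(4, 12) -> merged; set of 4 now {3, 4, 5, 9, 11, 12}
Step 7: union(6, 4) -> merged; set of 6 now {1, 3, 4, 5, 6, 9, 11, 12}
Step 8: union(7, 3) -> merged; set of 7 now {1, 3, 4, 5, 6, 7, 9, 11, 12}
Step 9: union(11, 8) -> merged; set of 11 now {1, 3, 4, 5, 6, 7, 8, 9, 11, 12}
Step 10: union(7, 6) -> already same set; set of 7 now {1, 3, 4, 5, 6, 7, 8, 9, 11, 12}
Step 11: union(7, 12) -> already same set; set of 7 now {1, 3, 4, 5, 6, 7, 8, 9, 11, 12}
Step 12: union(5, 9) -> already same set; set of 5 now {1, 3, 4, 5, 6, 7, 8, 9, 11, 12}
Step 13: find(7) -> no change; set of 7 is {1, 3, 4, 5, 6, 7, 8, 9, 11, 12}
Step 14: union(9, 11) -> already same set; set of 9 now {1, 3, 4, 5, 6, 7, 8, 9, 11, 12}
Step 15: union(9, 5) -> already same set; set of 9 now {1, 3, 4, 5, 6, 7, 8, 9, 11, 12}
Step 16: union(5, 3) -> already same set; set of 5 now {1, 3, 4, 5, 6, 7, 8, 9, 11, 12}
Step 17: union(2, 6) -> merged; set of 2 now {1, 2, 3, 4, 5, 6, 7, 8, 9, 11, 12}
Step 18: union(12, 1) -> already same set; set of 12 now {1, 2, 3, 4, 5, 6, 7, 8, 9, 11, 12}
Set of 12: {1, 2, 3, 4, 5, 6, 7, 8, 9, 11, 12}; 3 is a member.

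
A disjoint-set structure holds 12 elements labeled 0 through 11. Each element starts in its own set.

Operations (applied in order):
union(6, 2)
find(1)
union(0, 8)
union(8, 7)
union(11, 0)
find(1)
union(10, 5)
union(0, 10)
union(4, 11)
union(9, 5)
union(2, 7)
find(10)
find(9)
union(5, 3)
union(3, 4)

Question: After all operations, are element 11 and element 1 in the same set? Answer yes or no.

Step 1: union(6, 2) -> merged; set of 6 now {2, 6}
Step 2: find(1) -> no change; set of 1 is {1}
Step 3: union(0, 8) -> merged; set of 0 now {0, 8}
Step 4: union(8, 7) -> merged; set of 8 now {0, 7, 8}
Step 5: union(11, 0) -> merged; set of 11 now {0, 7, 8, 11}
Step 6: find(1) -> no change; set of 1 is {1}
Step 7: union(10, 5) -> merged; set of 10 now {5, 10}
Step 8: union(0, 10) -> merged; set of 0 now {0, 5, 7, 8, 10, 11}
Step 9: union(4, 11) -> merged; set of 4 now {0, 4, 5, 7, 8, 10, 11}
Step 10: union(9, 5) -> merged; set of 9 now {0, 4, 5, 7, 8, 9, 10, 11}
Step 11: union(2, 7) -> merged; set of 2 now {0, 2, 4, 5, 6, 7, 8, 9, 10, 11}
Step 12: find(10) -> no change; set of 10 is {0, 2, 4, 5, 6, 7, 8, 9, 10, 11}
Step 13: find(9) -> no change; set of 9 is {0, 2, 4, 5, 6, 7, 8, 9, 10, 11}
Step 14: union(5, 3) -> merged; set of 5 now {0, 2, 3, 4, 5, 6, 7, 8, 9, 10, 11}
Step 15: union(3, 4) -> already same set; set of 3 now {0, 2, 3, 4, 5, 6, 7, 8, 9, 10, 11}
Set of 11: {0, 2, 3, 4, 5, 6, 7, 8, 9, 10, 11}; 1 is not a member.

Answer: no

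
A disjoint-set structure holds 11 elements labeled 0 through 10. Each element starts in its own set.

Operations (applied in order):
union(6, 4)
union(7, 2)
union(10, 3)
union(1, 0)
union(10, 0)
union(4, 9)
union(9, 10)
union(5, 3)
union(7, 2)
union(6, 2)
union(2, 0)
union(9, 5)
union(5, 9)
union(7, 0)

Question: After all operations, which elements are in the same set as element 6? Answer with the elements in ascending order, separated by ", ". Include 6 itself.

Answer: 0, 1, 2, 3, 4, 5, 6, 7, 9, 10

Derivation:
Step 1: union(6, 4) -> merged; set of 6 now {4, 6}
Step 2: union(7, 2) -> merged; set of 7 now {2, 7}
Step 3: union(10, 3) -> merged; set of 10 now {3, 10}
Step 4: union(1, 0) -> merged; set of 1 now {0, 1}
Step 5: union(10, 0) -> merged; set of 10 now {0, 1, 3, 10}
Step 6: union(4, 9) -> merged; set of 4 now {4, 6, 9}
Step 7: union(9, 10) -> merged; set of 9 now {0, 1, 3, 4, 6, 9, 10}
Step 8: union(5, 3) -> merged; set of 5 now {0, 1, 3, 4, 5, 6, 9, 10}
Step 9: union(7, 2) -> already same set; set of 7 now {2, 7}
Step 10: union(6, 2) -> merged; set of 6 now {0, 1, 2, 3, 4, 5, 6, 7, 9, 10}
Step 11: union(2, 0) -> already same set; set of 2 now {0, 1, 2, 3, 4, 5, 6, 7, 9, 10}
Step 12: union(9, 5) -> already same set; set of 9 now {0, 1, 2, 3, 4, 5, 6, 7, 9, 10}
Step 13: union(5, 9) -> already same set; set of 5 now {0, 1, 2, 3, 4, 5, 6, 7, 9, 10}
Step 14: union(7, 0) -> already same set; set of 7 now {0, 1, 2, 3, 4, 5, 6, 7, 9, 10}
Component of 6: {0, 1, 2, 3, 4, 5, 6, 7, 9, 10}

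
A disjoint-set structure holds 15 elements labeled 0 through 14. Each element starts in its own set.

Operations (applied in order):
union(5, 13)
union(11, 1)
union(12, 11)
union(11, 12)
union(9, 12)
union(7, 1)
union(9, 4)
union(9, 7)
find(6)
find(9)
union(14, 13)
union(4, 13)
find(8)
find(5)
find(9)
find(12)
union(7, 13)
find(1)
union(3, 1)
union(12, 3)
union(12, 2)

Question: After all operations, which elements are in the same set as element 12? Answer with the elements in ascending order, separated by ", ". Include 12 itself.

Answer: 1, 2, 3, 4, 5, 7, 9, 11, 12, 13, 14

Derivation:
Step 1: union(5, 13) -> merged; set of 5 now {5, 13}
Step 2: union(11, 1) -> merged; set of 11 now {1, 11}
Step 3: union(12, 11) -> merged; set of 12 now {1, 11, 12}
Step 4: union(11, 12) -> already same set; set of 11 now {1, 11, 12}
Step 5: union(9, 12) -> merged; set of 9 now {1, 9, 11, 12}
Step 6: union(7, 1) -> merged; set of 7 now {1, 7, 9, 11, 12}
Step 7: union(9, 4) -> merged; set of 9 now {1, 4, 7, 9, 11, 12}
Step 8: union(9, 7) -> already same set; set of 9 now {1, 4, 7, 9, 11, 12}
Step 9: find(6) -> no change; set of 6 is {6}
Step 10: find(9) -> no change; set of 9 is {1, 4, 7, 9, 11, 12}
Step 11: union(14, 13) -> merged; set of 14 now {5, 13, 14}
Step 12: union(4, 13) -> merged; set of 4 now {1, 4, 5, 7, 9, 11, 12, 13, 14}
Step 13: find(8) -> no change; set of 8 is {8}
Step 14: find(5) -> no change; set of 5 is {1, 4, 5, 7, 9, 11, 12, 13, 14}
Step 15: find(9) -> no change; set of 9 is {1, 4, 5, 7, 9, 11, 12, 13, 14}
Step 16: find(12) -> no change; set of 12 is {1, 4, 5, 7, 9, 11, 12, 13, 14}
Step 17: union(7, 13) -> already same set; set of 7 now {1, 4, 5, 7, 9, 11, 12, 13, 14}
Step 18: find(1) -> no change; set of 1 is {1, 4, 5, 7, 9, 11, 12, 13, 14}
Step 19: union(3, 1) -> merged; set of 3 now {1, 3, 4, 5, 7, 9, 11, 12, 13, 14}
Step 20: union(12, 3) -> already same set; set of 12 now {1, 3, 4, 5, 7, 9, 11, 12, 13, 14}
Step 21: union(12, 2) -> merged; set of 12 now {1, 2, 3, 4, 5, 7, 9, 11, 12, 13, 14}
Component of 12: {1, 2, 3, 4, 5, 7, 9, 11, 12, 13, 14}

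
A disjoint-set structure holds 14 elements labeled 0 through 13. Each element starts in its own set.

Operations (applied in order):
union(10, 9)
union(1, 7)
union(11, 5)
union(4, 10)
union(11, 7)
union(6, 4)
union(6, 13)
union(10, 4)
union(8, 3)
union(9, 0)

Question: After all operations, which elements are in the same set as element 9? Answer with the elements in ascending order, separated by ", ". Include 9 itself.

Answer: 0, 4, 6, 9, 10, 13

Derivation:
Step 1: union(10, 9) -> merged; set of 10 now {9, 10}
Step 2: union(1, 7) -> merged; set of 1 now {1, 7}
Step 3: union(11, 5) -> merged; set of 11 now {5, 11}
Step 4: union(4, 10) -> merged; set of 4 now {4, 9, 10}
Step 5: union(11, 7) -> merged; set of 11 now {1, 5, 7, 11}
Step 6: union(6, 4) -> merged; set of 6 now {4, 6, 9, 10}
Step 7: union(6, 13) -> merged; set of 6 now {4, 6, 9, 10, 13}
Step 8: union(10, 4) -> already same set; set of 10 now {4, 6, 9, 10, 13}
Step 9: union(8, 3) -> merged; set of 8 now {3, 8}
Step 10: union(9, 0) -> merged; set of 9 now {0, 4, 6, 9, 10, 13}
Component of 9: {0, 4, 6, 9, 10, 13}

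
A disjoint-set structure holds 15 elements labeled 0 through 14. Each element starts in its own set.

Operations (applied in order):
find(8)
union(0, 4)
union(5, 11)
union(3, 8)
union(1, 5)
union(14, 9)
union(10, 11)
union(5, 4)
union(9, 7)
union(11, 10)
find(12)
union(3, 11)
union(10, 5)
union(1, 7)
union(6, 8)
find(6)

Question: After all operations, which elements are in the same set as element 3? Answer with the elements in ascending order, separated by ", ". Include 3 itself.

Step 1: find(8) -> no change; set of 8 is {8}
Step 2: union(0, 4) -> merged; set of 0 now {0, 4}
Step 3: union(5, 11) -> merged; set of 5 now {5, 11}
Step 4: union(3, 8) -> merged; set of 3 now {3, 8}
Step 5: union(1, 5) -> merged; set of 1 now {1, 5, 11}
Step 6: union(14, 9) -> merged; set of 14 now {9, 14}
Step 7: union(10, 11) -> merged; set of 10 now {1, 5, 10, 11}
Step 8: union(5, 4) -> merged; set of 5 now {0, 1, 4, 5, 10, 11}
Step 9: union(9, 7) -> merged; set of 9 now {7, 9, 14}
Step 10: union(11, 10) -> already same set; set of 11 now {0, 1, 4, 5, 10, 11}
Step 11: find(12) -> no change; set of 12 is {12}
Step 12: union(3, 11) -> merged; set of 3 now {0, 1, 3, 4, 5, 8, 10, 11}
Step 13: union(10, 5) -> already same set; set of 10 now {0, 1, 3, 4, 5, 8, 10, 11}
Step 14: union(1, 7) -> merged; set of 1 now {0, 1, 3, 4, 5, 7, 8, 9, 10, 11, 14}
Step 15: union(6, 8) -> merged; set of 6 now {0, 1, 3, 4, 5, 6, 7, 8, 9, 10, 11, 14}
Step 16: find(6) -> no change; set of 6 is {0, 1, 3, 4, 5, 6, 7, 8, 9, 10, 11, 14}
Component of 3: {0, 1, 3, 4, 5, 6, 7, 8, 9, 10, 11, 14}

Answer: 0, 1, 3, 4, 5, 6, 7, 8, 9, 10, 11, 14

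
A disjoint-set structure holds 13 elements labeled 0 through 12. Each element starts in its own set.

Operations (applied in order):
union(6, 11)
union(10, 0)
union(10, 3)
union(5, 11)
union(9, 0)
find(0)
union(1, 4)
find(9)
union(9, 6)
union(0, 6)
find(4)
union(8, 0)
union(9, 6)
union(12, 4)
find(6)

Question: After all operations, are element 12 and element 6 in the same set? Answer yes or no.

Step 1: union(6, 11) -> merged; set of 6 now {6, 11}
Step 2: union(10, 0) -> merged; set of 10 now {0, 10}
Step 3: union(10, 3) -> merged; set of 10 now {0, 3, 10}
Step 4: union(5, 11) -> merged; set of 5 now {5, 6, 11}
Step 5: union(9, 0) -> merged; set of 9 now {0, 3, 9, 10}
Step 6: find(0) -> no change; set of 0 is {0, 3, 9, 10}
Step 7: union(1, 4) -> merged; set of 1 now {1, 4}
Step 8: find(9) -> no change; set of 9 is {0, 3, 9, 10}
Step 9: union(9, 6) -> merged; set of 9 now {0, 3, 5, 6, 9, 10, 11}
Step 10: union(0, 6) -> already same set; set of 0 now {0, 3, 5, 6, 9, 10, 11}
Step 11: find(4) -> no change; set of 4 is {1, 4}
Step 12: union(8, 0) -> merged; set of 8 now {0, 3, 5, 6, 8, 9, 10, 11}
Step 13: union(9, 6) -> already same set; set of 9 now {0, 3, 5, 6, 8, 9, 10, 11}
Step 14: union(12, 4) -> merged; set of 12 now {1, 4, 12}
Step 15: find(6) -> no change; set of 6 is {0, 3, 5, 6, 8, 9, 10, 11}
Set of 12: {1, 4, 12}; 6 is not a member.

Answer: no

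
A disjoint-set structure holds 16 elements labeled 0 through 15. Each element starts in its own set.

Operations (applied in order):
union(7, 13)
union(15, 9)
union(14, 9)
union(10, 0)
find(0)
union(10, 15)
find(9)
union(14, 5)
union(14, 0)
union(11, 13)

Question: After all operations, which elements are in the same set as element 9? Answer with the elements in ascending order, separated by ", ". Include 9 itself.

Step 1: union(7, 13) -> merged; set of 7 now {7, 13}
Step 2: union(15, 9) -> merged; set of 15 now {9, 15}
Step 3: union(14, 9) -> merged; set of 14 now {9, 14, 15}
Step 4: union(10, 0) -> merged; set of 10 now {0, 10}
Step 5: find(0) -> no change; set of 0 is {0, 10}
Step 6: union(10, 15) -> merged; set of 10 now {0, 9, 10, 14, 15}
Step 7: find(9) -> no change; set of 9 is {0, 9, 10, 14, 15}
Step 8: union(14, 5) -> merged; set of 14 now {0, 5, 9, 10, 14, 15}
Step 9: union(14, 0) -> already same set; set of 14 now {0, 5, 9, 10, 14, 15}
Step 10: union(11, 13) -> merged; set of 11 now {7, 11, 13}
Component of 9: {0, 5, 9, 10, 14, 15}

Answer: 0, 5, 9, 10, 14, 15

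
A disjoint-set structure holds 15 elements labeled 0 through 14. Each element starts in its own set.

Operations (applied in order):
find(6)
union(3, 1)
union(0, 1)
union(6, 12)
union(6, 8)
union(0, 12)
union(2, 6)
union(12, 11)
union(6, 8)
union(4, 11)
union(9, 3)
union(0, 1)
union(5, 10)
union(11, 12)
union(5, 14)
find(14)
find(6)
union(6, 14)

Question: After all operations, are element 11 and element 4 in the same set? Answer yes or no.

Step 1: find(6) -> no change; set of 6 is {6}
Step 2: union(3, 1) -> merged; set of 3 now {1, 3}
Step 3: union(0, 1) -> merged; set of 0 now {0, 1, 3}
Step 4: union(6, 12) -> merged; set of 6 now {6, 12}
Step 5: union(6, 8) -> merged; set of 6 now {6, 8, 12}
Step 6: union(0, 12) -> merged; set of 0 now {0, 1, 3, 6, 8, 12}
Step 7: union(2, 6) -> merged; set of 2 now {0, 1, 2, 3, 6, 8, 12}
Step 8: union(12, 11) -> merged; set of 12 now {0, 1, 2, 3, 6, 8, 11, 12}
Step 9: union(6, 8) -> already same set; set of 6 now {0, 1, 2, 3, 6, 8, 11, 12}
Step 10: union(4, 11) -> merged; set of 4 now {0, 1, 2, 3, 4, 6, 8, 11, 12}
Step 11: union(9, 3) -> merged; set of 9 now {0, 1, 2, 3, 4, 6, 8, 9, 11, 12}
Step 12: union(0, 1) -> already same set; set of 0 now {0, 1, 2, 3, 4, 6, 8, 9, 11, 12}
Step 13: union(5, 10) -> merged; set of 5 now {5, 10}
Step 14: union(11, 12) -> already same set; set of 11 now {0, 1, 2, 3, 4, 6, 8, 9, 11, 12}
Step 15: union(5, 14) -> merged; set of 5 now {5, 10, 14}
Step 16: find(14) -> no change; set of 14 is {5, 10, 14}
Step 17: find(6) -> no change; set of 6 is {0, 1, 2, 3, 4, 6, 8, 9, 11, 12}
Step 18: union(6, 14) -> merged; set of 6 now {0, 1, 2, 3, 4, 5, 6, 8, 9, 10, 11, 12, 14}
Set of 11: {0, 1, 2, 3, 4, 5, 6, 8, 9, 10, 11, 12, 14}; 4 is a member.

Answer: yes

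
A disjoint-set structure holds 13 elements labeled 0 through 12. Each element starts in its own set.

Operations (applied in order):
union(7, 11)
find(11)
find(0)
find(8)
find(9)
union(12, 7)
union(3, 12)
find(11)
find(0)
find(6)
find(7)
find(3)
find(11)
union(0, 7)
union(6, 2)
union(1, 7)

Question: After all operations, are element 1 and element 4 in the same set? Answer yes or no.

Step 1: union(7, 11) -> merged; set of 7 now {7, 11}
Step 2: find(11) -> no change; set of 11 is {7, 11}
Step 3: find(0) -> no change; set of 0 is {0}
Step 4: find(8) -> no change; set of 8 is {8}
Step 5: find(9) -> no change; set of 9 is {9}
Step 6: union(12, 7) -> merged; set of 12 now {7, 11, 12}
Step 7: union(3, 12) -> merged; set of 3 now {3, 7, 11, 12}
Step 8: find(11) -> no change; set of 11 is {3, 7, 11, 12}
Step 9: find(0) -> no change; set of 0 is {0}
Step 10: find(6) -> no change; set of 6 is {6}
Step 11: find(7) -> no change; set of 7 is {3, 7, 11, 12}
Step 12: find(3) -> no change; set of 3 is {3, 7, 11, 12}
Step 13: find(11) -> no change; set of 11 is {3, 7, 11, 12}
Step 14: union(0, 7) -> merged; set of 0 now {0, 3, 7, 11, 12}
Step 15: union(6, 2) -> merged; set of 6 now {2, 6}
Step 16: union(1, 7) -> merged; set of 1 now {0, 1, 3, 7, 11, 12}
Set of 1: {0, 1, 3, 7, 11, 12}; 4 is not a member.

Answer: no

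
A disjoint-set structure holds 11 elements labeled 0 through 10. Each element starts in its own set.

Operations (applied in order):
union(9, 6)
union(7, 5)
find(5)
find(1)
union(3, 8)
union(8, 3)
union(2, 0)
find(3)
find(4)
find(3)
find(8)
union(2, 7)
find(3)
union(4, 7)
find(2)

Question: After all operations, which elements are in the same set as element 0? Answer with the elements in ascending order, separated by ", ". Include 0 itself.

Answer: 0, 2, 4, 5, 7

Derivation:
Step 1: union(9, 6) -> merged; set of 9 now {6, 9}
Step 2: union(7, 5) -> merged; set of 7 now {5, 7}
Step 3: find(5) -> no change; set of 5 is {5, 7}
Step 4: find(1) -> no change; set of 1 is {1}
Step 5: union(3, 8) -> merged; set of 3 now {3, 8}
Step 6: union(8, 3) -> already same set; set of 8 now {3, 8}
Step 7: union(2, 0) -> merged; set of 2 now {0, 2}
Step 8: find(3) -> no change; set of 3 is {3, 8}
Step 9: find(4) -> no change; set of 4 is {4}
Step 10: find(3) -> no change; set of 3 is {3, 8}
Step 11: find(8) -> no change; set of 8 is {3, 8}
Step 12: union(2, 7) -> merged; set of 2 now {0, 2, 5, 7}
Step 13: find(3) -> no change; set of 3 is {3, 8}
Step 14: union(4, 7) -> merged; set of 4 now {0, 2, 4, 5, 7}
Step 15: find(2) -> no change; set of 2 is {0, 2, 4, 5, 7}
Component of 0: {0, 2, 4, 5, 7}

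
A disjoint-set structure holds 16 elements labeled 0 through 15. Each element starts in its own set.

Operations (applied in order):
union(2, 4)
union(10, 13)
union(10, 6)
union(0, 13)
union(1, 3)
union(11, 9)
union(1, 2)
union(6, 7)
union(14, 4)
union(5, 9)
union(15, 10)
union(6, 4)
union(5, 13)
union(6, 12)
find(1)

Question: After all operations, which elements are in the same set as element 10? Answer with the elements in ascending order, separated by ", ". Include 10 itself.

Step 1: union(2, 4) -> merged; set of 2 now {2, 4}
Step 2: union(10, 13) -> merged; set of 10 now {10, 13}
Step 3: union(10, 6) -> merged; set of 10 now {6, 10, 13}
Step 4: union(0, 13) -> merged; set of 0 now {0, 6, 10, 13}
Step 5: union(1, 3) -> merged; set of 1 now {1, 3}
Step 6: union(11, 9) -> merged; set of 11 now {9, 11}
Step 7: union(1, 2) -> merged; set of 1 now {1, 2, 3, 4}
Step 8: union(6, 7) -> merged; set of 6 now {0, 6, 7, 10, 13}
Step 9: union(14, 4) -> merged; set of 14 now {1, 2, 3, 4, 14}
Step 10: union(5, 9) -> merged; set of 5 now {5, 9, 11}
Step 11: union(15, 10) -> merged; set of 15 now {0, 6, 7, 10, 13, 15}
Step 12: union(6, 4) -> merged; set of 6 now {0, 1, 2, 3, 4, 6, 7, 10, 13, 14, 15}
Step 13: union(5, 13) -> merged; set of 5 now {0, 1, 2, 3, 4, 5, 6, 7, 9, 10, 11, 13, 14, 15}
Step 14: union(6, 12) -> merged; set of 6 now {0, 1, 2, 3, 4, 5, 6, 7, 9, 10, 11, 12, 13, 14, 15}
Step 15: find(1) -> no change; set of 1 is {0, 1, 2, 3, 4, 5, 6, 7, 9, 10, 11, 12, 13, 14, 15}
Component of 10: {0, 1, 2, 3, 4, 5, 6, 7, 9, 10, 11, 12, 13, 14, 15}

Answer: 0, 1, 2, 3, 4, 5, 6, 7, 9, 10, 11, 12, 13, 14, 15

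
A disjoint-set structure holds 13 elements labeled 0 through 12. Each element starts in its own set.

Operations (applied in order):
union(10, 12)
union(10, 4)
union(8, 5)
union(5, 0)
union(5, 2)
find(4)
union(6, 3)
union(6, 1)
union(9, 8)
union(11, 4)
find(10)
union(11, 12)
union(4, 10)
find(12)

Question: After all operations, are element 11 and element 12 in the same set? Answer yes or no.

Answer: yes

Derivation:
Step 1: union(10, 12) -> merged; set of 10 now {10, 12}
Step 2: union(10, 4) -> merged; set of 10 now {4, 10, 12}
Step 3: union(8, 5) -> merged; set of 8 now {5, 8}
Step 4: union(5, 0) -> merged; set of 5 now {0, 5, 8}
Step 5: union(5, 2) -> merged; set of 5 now {0, 2, 5, 8}
Step 6: find(4) -> no change; set of 4 is {4, 10, 12}
Step 7: union(6, 3) -> merged; set of 6 now {3, 6}
Step 8: union(6, 1) -> merged; set of 6 now {1, 3, 6}
Step 9: union(9, 8) -> merged; set of 9 now {0, 2, 5, 8, 9}
Step 10: union(11, 4) -> merged; set of 11 now {4, 10, 11, 12}
Step 11: find(10) -> no change; set of 10 is {4, 10, 11, 12}
Step 12: union(11, 12) -> already same set; set of 11 now {4, 10, 11, 12}
Step 13: union(4, 10) -> already same set; set of 4 now {4, 10, 11, 12}
Step 14: find(12) -> no change; set of 12 is {4, 10, 11, 12}
Set of 11: {4, 10, 11, 12}; 12 is a member.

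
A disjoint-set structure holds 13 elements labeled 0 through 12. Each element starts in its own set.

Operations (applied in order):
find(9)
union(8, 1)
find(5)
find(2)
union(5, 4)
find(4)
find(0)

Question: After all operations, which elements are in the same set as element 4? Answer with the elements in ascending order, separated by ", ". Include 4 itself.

Step 1: find(9) -> no change; set of 9 is {9}
Step 2: union(8, 1) -> merged; set of 8 now {1, 8}
Step 3: find(5) -> no change; set of 5 is {5}
Step 4: find(2) -> no change; set of 2 is {2}
Step 5: union(5, 4) -> merged; set of 5 now {4, 5}
Step 6: find(4) -> no change; set of 4 is {4, 5}
Step 7: find(0) -> no change; set of 0 is {0}
Component of 4: {4, 5}

Answer: 4, 5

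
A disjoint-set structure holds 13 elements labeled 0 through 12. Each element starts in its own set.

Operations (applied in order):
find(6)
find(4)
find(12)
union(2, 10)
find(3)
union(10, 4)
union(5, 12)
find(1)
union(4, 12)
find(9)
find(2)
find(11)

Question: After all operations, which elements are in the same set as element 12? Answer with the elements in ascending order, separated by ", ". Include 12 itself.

Step 1: find(6) -> no change; set of 6 is {6}
Step 2: find(4) -> no change; set of 4 is {4}
Step 3: find(12) -> no change; set of 12 is {12}
Step 4: union(2, 10) -> merged; set of 2 now {2, 10}
Step 5: find(3) -> no change; set of 3 is {3}
Step 6: union(10, 4) -> merged; set of 10 now {2, 4, 10}
Step 7: union(5, 12) -> merged; set of 5 now {5, 12}
Step 8: find(1) -> no change; set of 1 is {1}
Step 9: union(4, 12) -> merged; set of 4 now {2, 4, 5, 10, 12}
Step 10: find(9) -> no change; set of 9 is {9}
Step 11: find(2) -> no change; set of 2 is {2, 4, 5, 10, 12}
Step 12: find(11) -> no change; set of 11 is {11}
Component of 12: {2, 4, 5, 10, 12}

Answer: 2, 4, 5, 10, 12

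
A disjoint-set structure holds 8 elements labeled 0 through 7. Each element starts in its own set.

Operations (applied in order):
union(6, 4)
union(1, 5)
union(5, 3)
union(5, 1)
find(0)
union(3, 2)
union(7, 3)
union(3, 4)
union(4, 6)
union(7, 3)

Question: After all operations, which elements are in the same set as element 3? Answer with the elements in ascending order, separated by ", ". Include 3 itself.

Answer: 1, 2, 3, 4, 5, 6, 7

Derivation:
Step 1: union(6, 4) -> merged; set of 6 now {4, 6}
Step 2: union(1, 5) -> merged; set of 1 now {1, 5}
Step 3: union(5, 3) -> merged; set of 5 now {1, 3, 5}
Step 4: union(5, 1) -> already same set; set of 5 now {1, 3, 5}
Step 5: find(0) -> no change; set of 0 is {0}
Step 6: union(3, 2) -> merged; set of 3 now {1, 2, 3, 5}
Step 7: union(7, 3) -> merged; set of 7 now {1, 2, 3, 5, 7}
Step 8: union(3, 4) -> merged; set of 3 now {1, 2, 3, 4, 5, 6, 7}
Step 9: union(4, 6) -> already same set; set of 4 now {1, 2, 3, 4, 5, 6, 7}
Step 10: union(7, 3) -> already same set; set of 7 now {1, 2, 3, 4, 5, 6, 7}
Component of 3: {1, 2, 3, 4, 5, 6, 7}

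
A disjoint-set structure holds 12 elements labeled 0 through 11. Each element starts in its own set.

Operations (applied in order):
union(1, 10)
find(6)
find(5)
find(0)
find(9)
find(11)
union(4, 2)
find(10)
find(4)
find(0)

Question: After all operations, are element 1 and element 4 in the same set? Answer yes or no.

Answer: no

Derivation:
Step 1: union(1, 10) -> merged; set of 1 now {1, 10}
Step 2: find(6) -> no change; set of 6 is {6}
Step 3: find(5) -> no change; set of 5 is {5}
Step 4: find(0) -> no change; set of 0 is {0}
Step 5: find(9) -> no change; set of 9 is {9}
Step 6: find(11) -> no change; set of 11 is {11}
Step 7: union(4, 2) -> merged; set of 4 now {2, 4}
Step 8: find(10) -> no change; set of 10 is {1, 10}
Step 9: find(4) -> no change; set of 4 is {2, 4}
Step 10: find(0) -> no change; set of 0 is {0}
Set of 1: {1, 10}; 4 is not a member.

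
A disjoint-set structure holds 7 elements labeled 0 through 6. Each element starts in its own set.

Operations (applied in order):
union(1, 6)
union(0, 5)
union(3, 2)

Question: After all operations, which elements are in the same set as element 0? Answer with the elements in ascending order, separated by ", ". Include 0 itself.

Answer: 0, 5

Derivation:
Step 1: union(1, 6) -> merged; set of 1 now {1, 6}
Step 2: union(0, 5) -> merged; set of 0 now {0, 5}
Step 3: union(3, 2) -> merged; set of 3 now {2, 3}
Component of 0: {0, 5}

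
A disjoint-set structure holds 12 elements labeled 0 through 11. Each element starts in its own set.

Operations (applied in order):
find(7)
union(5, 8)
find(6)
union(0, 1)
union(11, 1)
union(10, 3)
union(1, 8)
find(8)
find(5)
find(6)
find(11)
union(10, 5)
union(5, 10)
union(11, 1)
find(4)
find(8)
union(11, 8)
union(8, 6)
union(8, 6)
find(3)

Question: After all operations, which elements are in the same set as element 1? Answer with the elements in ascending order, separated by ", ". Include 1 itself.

Step 1: find(7) -> no change; set of 7 is {7}
Step 2: union(5, 8) -> merged; set of 5 now {5, 8}
Step 3: find(6) -> no change; set of 6 is {6}
Step 4: union(0, 1) -> merged; set of 0 now {0, 1}
Step 5: union(11, 1) -> merged; set of 11 now {0, 1, 11}
Step 6: union(10, 3) -> merged; set of 10 now {3, 10}
Step 7: union(1, 8) -> merged; set of 1 now {0, 1, 5, 8, 11}
Step 8: find(8) -> no change; set of 8 is {0, 1, 5, 8, 11}
Step 9: find(5) -> no change; set of 5 is {0, 1, 5, 8, 11}
Step 10: find(6) -> no change; set of 6 is {6}
Step 11: find(11) -> no change; set of 11 is {0, 1, 5, 8, 11}
Step 12: union(10, 5) -> merged; set of 10 now {0, 1, 3, 5, 8, 10, 11}
Step 13: union(5, 10) -> already same set; set of 5 now {0, 1, 3, 5, 8, 10, 11}
Step 14: union(11, 1) -> already same set; set of 11 now {0, 1, 3, 5, 8, 10, 11}
Step 15: find(4) -> no change; set of 4 is {4}
Step 16: find(8) -> no change; set of 8 is {0, 1, 3, 5, 8, 10, 11}
Step 17: union(11, 8) -> already same set; set of 11 now {0, 1, 3, 5, 8, 10, 11}
Step 18: union(8, 6) -> merged; set of 8 now {0, 1, 3, 5, 6, 8, 10, 11}
Step 19: union(8, 6) -> already same set; set of 8 now {0, 1, 3, 5, 6, 8, 10, 11}
Step 20: find(3) -> no change; set of 3 is {0, 1, 3, 5, 6, 8, 10, 11}
Component of 1: {0, 1, 3, 5, 6, 8, 10, 11}

Answer: 0, 1, 3, 5, 6, 8, 10, 11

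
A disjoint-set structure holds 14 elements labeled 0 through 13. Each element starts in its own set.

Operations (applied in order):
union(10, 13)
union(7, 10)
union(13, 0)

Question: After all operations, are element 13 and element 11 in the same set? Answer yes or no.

Step 1: union(10, 13) -> merged; set of 10 now {10, 13}
Step 2: union(7, 10) -> merged; set of 7 now {7, 10, 13}
Step 3: union(13, 0) -> merged; set of 13 now {0, 7, 10, 13}
Set of 13: {0, 7, 10, 13}; 11 is not a member.

Answer: no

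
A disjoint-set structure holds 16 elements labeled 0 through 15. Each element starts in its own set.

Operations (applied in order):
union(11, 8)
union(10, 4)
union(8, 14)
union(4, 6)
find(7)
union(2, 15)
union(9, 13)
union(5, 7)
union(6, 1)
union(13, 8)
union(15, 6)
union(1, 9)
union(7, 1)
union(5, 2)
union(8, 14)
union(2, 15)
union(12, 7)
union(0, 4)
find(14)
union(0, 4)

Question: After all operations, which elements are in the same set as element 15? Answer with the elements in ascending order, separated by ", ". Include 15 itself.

Step 1: union(11, 8) -> merged; set of 11 now {8, 11}
Step 2: union(10, 4) -> merged; set of 10 now {4, 10}
Step 3: union(8, 14) -> merged; set of 8 now {8, 11, 14}
Step 4: union(4, 6) -> merged; set of 4 now {4, 6, 10}
Step 5: find(7) -> no change; set of 7 is {7}
Step 6: union(2, 15) -> merged; set of 2 now {2, 15}
Step 7: union(9, 13) -> merged; set of 9 now {9, 13}
Step 8: union(5, 7) -> merged; set of 5 now {5, 7}
Step 9: union(6, 1) -> merged; set of 6 now {1, 4, 6, 10}
Step 10: union(13, 8) -> merged; set of 13 now {8, 9, 11, 13, 14}
Step 11: union(15, 6) -> merged; set of 15 now {1, 2, 4, 6, 10, 15}
Step 12: union(1, 9) -> merged; set of 1 now {1, 2, 4, 6, 8, 9, 10, 11, 13, 14, 15}
Step 13: union(7, 1) -> merged; set of 7 now {1, 2, 4, 5, 6, 7, 8, 9, 10, 11, 13, 14, 15}
Step 14: union(5, 2) -> already same set; set of 5 now {1, 2, 4, 5, 6, 7, 8, 9, 10, 11, 13, 14, 15}
Step 15: union(8, 14) -> already same set; set of 8 now {1, 2, 4, 5, 6, 7, 8, 9, 10, 11, 13, 14, 15}
Step 16: union(2, 15) -> already same set; set of 2 now {1, 2, 4, 5, 6, 7, 8, 9, 10, 11, 13, 14, 15}
Step 17: union(12, 7) -> merged; set of 12 now {1, 2, 4, 5, 6, 7, 8, 9, 10, 11, 12, 13, 14, 15}
Step 18: union(0, 4) -> merged; set of 0 now {0, 1, 2, 4, 5, 6, 7, 8, 9, 10, 11, 12, 13, 14, 15}
Step 19: find(14) -> no change; set of 14 is {0, 1, 2, 4, 5, 6, 7, 8, 9, 10, 11, 12, 13, 14, 15}
Step 20: union(0, 4) -> already same set; set of 0 now {0, 1, 2, 4, 5, 6, 7, 8, 9, 10, 11, 12, 13, 14, 15}
Component of 15: {0, 1, 2, 4, 5, 6, 7, 8, 9, 10, 11, 12, 13, 14, 15}

Answer: 0, 1, 2, 4, 5, 6, 7, 8, 9, 10, 11, 12, 13, 14, 15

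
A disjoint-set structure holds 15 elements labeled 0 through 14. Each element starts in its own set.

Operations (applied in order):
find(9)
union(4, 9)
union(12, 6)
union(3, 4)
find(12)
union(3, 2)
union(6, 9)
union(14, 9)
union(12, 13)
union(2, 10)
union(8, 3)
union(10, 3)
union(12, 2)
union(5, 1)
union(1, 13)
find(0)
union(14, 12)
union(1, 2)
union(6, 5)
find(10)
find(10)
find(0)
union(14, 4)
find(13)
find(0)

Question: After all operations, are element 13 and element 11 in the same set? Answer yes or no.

Answer: no

Derivation:
Step 1: find(9) -> no change; set of 9 is {9}
Step 2: union(4, 9) -> merged; set of 4 now {4, 9}
Step 3: union(12, 6) -> merged; set of 12 now {6, 12}
Step 4: union(3, 4) -> merged; set of 3 now {3, 4, 9}
Step 5: find(12) -> no change; set of 12 is {6, 12}
Step 6: union(3, 2) -> merged; set of 3 now {2, 3, 4, 9}
Step 7: union(6, 9) -> merged; set of 6 now {2, 3, 4, 6, 9, 12}
Step 8: union(14, 9) -> merged; set of 14 now {2, 3, 4, 6, 9, 12, 14}
Step 9: union(12, 13) -> merged; set of 12 now {2, 3, 4, 6, 9, 12, 13, 14}
Step 10: union(2, 10) -> merged; set of 2 now {2, 3, 4, 6, 9, 10, 12, 13, 14}
Step 11: union(8, 3) -> merged; set of 8 now {2, 3, 4, 6, 8, 9, 10, 12, 13, 14}
Step 12: union(10, 3) -> already same set; set of 10 now {2, 3, 4, 6, 8, 9, 10, 12, 13, 14}
Step 13: union(12, 2) -> already same set; set of 12 now {2, 3, 4, 6, 8, 9, 10, 12, 13, 14}
Step 14: union(5, 1) -> merged; set of 5 now {1, 5}
Step 15: union(1, 13) -> merged; set of 1 now {1, 2, 3, 4, 5, 6, 8, 9, 10, 12, 13, 14}
Step 16: find(0) -> no change; set of 0 is {0}
Step 17: union(14, 12) -> already same set; set of 14 now {1, 2, 3, 4, 5, 6, 8, 9, 10, 12, 13, 14}
Step 18: union(1, 2) -> already same set; set of 1 now {1, 2, 3, 4, 5, 6, 8, 9, 10, 12, 13, 14}
Step 19: union(6, 5) -> already same set; set of 6 now {1, 2, 3, 4, 5, 6, 8, 9, 10, 12, 13, 14}
Step 20: find(10) -> no change; set of 10 is {1, 2, 3, 4, 5, 6, 8, 9, 10, 12, 13, 14}
Step 21: find(10) -> no change; set of 10 is {1, 2, 3, 4, 5, 6, 8, 9, 10, 12, 13, 14}
Step 22: find(0) -> no change; set of 0 is {0}
Step 23: union(14, 4) -> already same set; set of 14 now {1, 2, 3, 4, 5, 6, 8, 9, 10, 12, 13, 14}
Step 24: find(13) -> no change; set of 13 is {1, 2, 3, 4, 5, 6, 8, 9, 10, 12, 13, 14}
Step 25: find(0) -> no change; set of 0 is {0}
Set of 13: {1, 2, 3, 4, 5, 6, 8, 9, 10, 12, 13, 14}; 11 is not a member.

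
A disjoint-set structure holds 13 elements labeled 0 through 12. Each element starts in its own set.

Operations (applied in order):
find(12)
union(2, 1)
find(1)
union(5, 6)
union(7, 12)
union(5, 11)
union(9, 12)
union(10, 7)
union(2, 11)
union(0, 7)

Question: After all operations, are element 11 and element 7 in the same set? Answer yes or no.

Step 1: find(12) -> no change; set of 12 is {12}
Step 2: union(2, 1) -> merged; set of 2 now {1, 2}
Step 3: find(1) -> no change; set of 1 is {1, 2}
Step 4: union(5, 6) -> merged; set of 5 now {5, 6}
Step 5: union(7, 12) -> merged; set of 7 now {7, 12}
Step 6: union(5, 11) -> merged; set of 5 now {5, 6, 11}
Step 7: union(9, 12) -> merged; set of 9 now {7, 9, 12}
Step 8: union(10, 7) -> merged; set of 10 now {7, 9, 10, 12}
Step 9: union(2, 11) -> merged; set of 2 now {1, 2, 5, 6, 11}
Step 10: union(0, 7) -> merged; set of 0 now {0, 7, 9, 10, 12}
Set of 11: {1, 2, 5, 6, 11}; 7 is not a member.

Answer: no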